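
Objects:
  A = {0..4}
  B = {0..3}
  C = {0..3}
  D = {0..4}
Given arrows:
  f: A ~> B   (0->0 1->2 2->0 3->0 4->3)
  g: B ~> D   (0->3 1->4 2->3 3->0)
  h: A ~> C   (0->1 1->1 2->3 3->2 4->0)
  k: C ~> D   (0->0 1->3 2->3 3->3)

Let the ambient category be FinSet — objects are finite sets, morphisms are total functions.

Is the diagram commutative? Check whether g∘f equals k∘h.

1) trace f;g:
  0 f~>0 g~>3
  1 f~>2 g~>3
  2 f~>0 g~>3
  3 f~>0 g~>3
  4 f~>3 g~>0
  composite₁ = (0->3 1->3 2->3 3->3 4->0)
2) trace h;k:
  0 h~>1 k~>3
  1 h~>1 k~>3
  2 h~>3 k~>3
  3 h~>2 k~>3
  4 h~>0 k~>0
  composite₂ = (0->3 1->3 2->3 3->3 4->0)
Equal? same morphism ✓

Answer: COMMUTES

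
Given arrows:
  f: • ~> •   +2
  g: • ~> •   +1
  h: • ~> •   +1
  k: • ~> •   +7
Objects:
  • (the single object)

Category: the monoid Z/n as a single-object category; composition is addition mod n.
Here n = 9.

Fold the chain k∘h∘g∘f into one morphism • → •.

  0 +2≡2 +1≡3 +1≡4 +7≡2  (mod 9)
composite: +2

Answer: +2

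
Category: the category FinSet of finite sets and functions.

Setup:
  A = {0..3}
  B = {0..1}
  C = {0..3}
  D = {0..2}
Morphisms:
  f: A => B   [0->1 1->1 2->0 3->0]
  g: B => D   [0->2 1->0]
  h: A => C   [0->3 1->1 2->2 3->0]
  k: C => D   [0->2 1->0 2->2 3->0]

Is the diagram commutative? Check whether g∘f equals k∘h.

Path 1 = f;g:
  0 f=>1 g=>0
  1 f=>1 g=>0
  2 f=>0 g=>2
  3 f=>0 g=>2
  composite₁ = [0->0 1->0 2->2 3->2]
Path 2 = h;k:
  0 h=>3 k=>0
  1 h=>1 k=>0
  2 h=>2 k=>2
  3 h=>0 k=>2
  composite₂ = [0->0 1->0 2->2 3->2]
Equal? YES — commutes

Answer: COMMUTES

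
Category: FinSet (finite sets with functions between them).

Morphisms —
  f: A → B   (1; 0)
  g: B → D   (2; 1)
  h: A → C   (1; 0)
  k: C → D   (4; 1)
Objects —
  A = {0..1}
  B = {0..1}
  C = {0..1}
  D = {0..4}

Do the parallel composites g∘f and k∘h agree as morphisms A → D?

Answer: DOES NOT COMMUTE

Trace:
1) trace f;g:
  0 f→1 g→1
  1 f→0 g→2
  ⟦path⟧₁ = (1; 2)
2) trace h;k:
  0 h→1 k→1
  1 h→0 k→4
  ⟦path⟧₂ = (1; 4)
Equal? NO — does not commute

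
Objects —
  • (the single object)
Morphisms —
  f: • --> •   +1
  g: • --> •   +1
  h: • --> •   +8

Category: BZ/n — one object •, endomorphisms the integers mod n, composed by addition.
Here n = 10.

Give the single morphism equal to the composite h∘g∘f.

Answer: +0

Derivation:
  0 +1≡1 +1≡2 +8≡0  (mod 10)
composite: +0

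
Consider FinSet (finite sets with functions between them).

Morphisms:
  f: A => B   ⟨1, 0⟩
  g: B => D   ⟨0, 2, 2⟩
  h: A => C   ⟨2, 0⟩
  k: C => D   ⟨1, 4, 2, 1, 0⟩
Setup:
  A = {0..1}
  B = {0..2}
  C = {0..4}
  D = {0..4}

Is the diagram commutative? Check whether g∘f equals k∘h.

Answer: DOES NOT COMMUTE

Work:
Along f;g (path 1):
  0 f=>1 g=>2
  1 f=>0 g=>0
  result₁ = ⟨2, 0⟩
Along h;k (path 2):
  0 h=>2 k=>2
  1 h=>0 k=>1
  result₂ = ⟨2, 1⟩
Equal? differ; not commutative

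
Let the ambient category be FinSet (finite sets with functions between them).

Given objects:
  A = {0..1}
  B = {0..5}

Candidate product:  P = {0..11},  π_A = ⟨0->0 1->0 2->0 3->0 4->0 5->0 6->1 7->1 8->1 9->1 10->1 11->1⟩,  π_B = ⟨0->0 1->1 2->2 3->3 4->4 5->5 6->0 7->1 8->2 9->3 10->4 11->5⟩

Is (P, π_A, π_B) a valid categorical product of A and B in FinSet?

|A|·|B| = 2·6 = 12;  |P| = 12
Check the pairing map k ↦ (π_A(k), π_B(k)):
  0 -> (0,0)
  1 -> (0,1)
  2 -> (0,2)
  3 -> (0,3)
  4 -> (0,4)
  5 -> (0,5)
  6 -> (1,0)
  7 -> (1,1)
  8 -> (1,2)
  9 -> (1,3)
  10 -> (1,4)
  11 -> (1,5)
distinct pairs in image: 12 / 12 needed
  → bijection onto A×B; projections well-typed.

Answer: VALID PRODUCT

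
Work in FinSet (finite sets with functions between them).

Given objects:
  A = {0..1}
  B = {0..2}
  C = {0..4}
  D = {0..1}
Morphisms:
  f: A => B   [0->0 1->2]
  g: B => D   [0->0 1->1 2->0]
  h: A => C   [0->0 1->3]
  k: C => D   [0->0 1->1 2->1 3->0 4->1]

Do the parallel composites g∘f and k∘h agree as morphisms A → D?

Answer: COMMUTES

Trace:
1) trace f;g:
  0 f=>0 g=>0
  1 f=>2 g=>0
  ⟦path⟧₁ = [0->0 1->0]
2) trace h;k:
  0 h=>0 k=>0
  1 h=>3 k=>0
  ⟦path⟧₂ = [0->0 1->0]
Equal? equal; square commutes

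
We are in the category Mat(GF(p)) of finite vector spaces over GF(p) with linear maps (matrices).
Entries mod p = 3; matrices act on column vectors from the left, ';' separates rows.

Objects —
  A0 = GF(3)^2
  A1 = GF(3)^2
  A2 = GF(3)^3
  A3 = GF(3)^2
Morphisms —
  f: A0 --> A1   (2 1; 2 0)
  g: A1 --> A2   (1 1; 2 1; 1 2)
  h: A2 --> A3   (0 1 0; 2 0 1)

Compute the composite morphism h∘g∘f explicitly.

  e0=[1,0] f-->[2,2] g-->[1,0,0] h-->[0,2]
  e1=[0,1] f-->[1,0] g-->[1,2,1] h-->[2,0]
⟦path⟧: (0 2; 2 0)

Answer: (0 2; 2 0)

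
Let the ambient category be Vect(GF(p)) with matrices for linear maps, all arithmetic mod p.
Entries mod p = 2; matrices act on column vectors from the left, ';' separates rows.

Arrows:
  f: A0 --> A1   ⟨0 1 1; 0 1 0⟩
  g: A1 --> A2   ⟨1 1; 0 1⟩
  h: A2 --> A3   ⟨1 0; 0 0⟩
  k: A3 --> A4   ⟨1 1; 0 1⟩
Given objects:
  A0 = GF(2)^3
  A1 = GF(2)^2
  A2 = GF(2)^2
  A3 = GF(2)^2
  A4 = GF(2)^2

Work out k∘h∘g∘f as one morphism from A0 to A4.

  e0=⟨1,0,0⟩ f-->⟨0,0⟩ g-->⟨0,0⟩ h-->⟨0,0⟩ k-->⟨0,0⟩
  e1=⟨0,1,0⟩ f-->⟨1,1⟩ g-->⟨0,1⟩ h-->⟨0,0⟩ k-->⟨0,0⟩
  e2=⟨0,0,1⟩ f-->⟨1,0⟩ g-->⟨1,0⟩ h-->⟨1,0⟩ k-->⟨1,0⟩
⟦path⟧: ⟨0 0 1; 0 0 0⟩

Answer: ⟨0 0 1; 0 0 0⟩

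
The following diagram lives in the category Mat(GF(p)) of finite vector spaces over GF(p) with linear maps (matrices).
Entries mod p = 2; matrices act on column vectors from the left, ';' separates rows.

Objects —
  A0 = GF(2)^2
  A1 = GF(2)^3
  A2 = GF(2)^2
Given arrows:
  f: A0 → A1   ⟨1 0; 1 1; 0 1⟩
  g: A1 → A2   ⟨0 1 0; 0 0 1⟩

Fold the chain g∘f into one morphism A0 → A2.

Answer: ⟨1 1; 0 1⟩

Trace:
  e0=(1,0) f→(1,1,0) g→(1,0)
  e1=(0,1) f→(0,1,1) g→(1,1)
result: ⟨1 1; 0 1⟩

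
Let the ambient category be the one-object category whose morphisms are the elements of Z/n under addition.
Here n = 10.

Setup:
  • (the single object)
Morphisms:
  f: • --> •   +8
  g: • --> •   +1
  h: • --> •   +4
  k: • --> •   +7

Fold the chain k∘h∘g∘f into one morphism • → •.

  0 +8≡8 +1≡9 +4≡3 +7≡0  (mod 10)
⟦path⟧: +0

Answer: +0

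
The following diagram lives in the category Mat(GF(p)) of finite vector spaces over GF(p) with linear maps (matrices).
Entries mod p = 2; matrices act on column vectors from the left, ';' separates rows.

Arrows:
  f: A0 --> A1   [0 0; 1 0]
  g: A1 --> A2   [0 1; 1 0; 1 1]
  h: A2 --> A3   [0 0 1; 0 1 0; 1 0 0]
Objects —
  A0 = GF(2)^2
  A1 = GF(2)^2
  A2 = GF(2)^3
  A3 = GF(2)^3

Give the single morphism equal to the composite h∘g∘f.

Answer: [1 0; 0 0; 1 0]

Work:
  e0=⟨1,0⟩ f-->⟨0,1⟩ g-->⟨1,0,1⟩ h-->⟨1,0,1⟩
  e1=⟨0,1⟩ f-->⟨0,0⟩ g-->⟨0,0,0⟩ h-->⟨0,0,0⟩
composite: [1 0; 0 0; 1 0]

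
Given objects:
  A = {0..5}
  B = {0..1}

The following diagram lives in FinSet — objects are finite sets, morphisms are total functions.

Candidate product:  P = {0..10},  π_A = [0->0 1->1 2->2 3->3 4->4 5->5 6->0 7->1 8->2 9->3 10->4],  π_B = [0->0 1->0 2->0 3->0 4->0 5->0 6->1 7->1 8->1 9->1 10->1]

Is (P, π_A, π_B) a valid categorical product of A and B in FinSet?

Answer: NOT A VALID PRODUCT — |P|=11 ≠ |A|·|B|=12

Derivation:
|A|·|B| = 6·2 = 12;  |P| = 11
  → cardinalities differ; no bijection possible.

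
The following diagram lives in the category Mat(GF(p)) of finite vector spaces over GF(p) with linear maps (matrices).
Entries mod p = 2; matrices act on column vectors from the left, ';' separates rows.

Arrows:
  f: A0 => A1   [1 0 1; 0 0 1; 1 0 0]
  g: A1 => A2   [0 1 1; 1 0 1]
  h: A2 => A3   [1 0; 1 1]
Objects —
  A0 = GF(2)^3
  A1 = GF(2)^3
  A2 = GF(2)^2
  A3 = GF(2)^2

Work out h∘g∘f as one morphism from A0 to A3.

Answer: [1 0 1; 1 0 0]

Derivation:
  e0=(1,0,0) f=>(1,0,1) g=>(1,0) h=>(1,1)
  e1=(0,1,0) f=>(0,0,0) g=>(0,0) h=>(0,0)
  e2=(0,0,1) f=>(1,1,0) g=>(1,1) h=>(1,0)
⟦path⟧: [1 0 1; 1 0 0]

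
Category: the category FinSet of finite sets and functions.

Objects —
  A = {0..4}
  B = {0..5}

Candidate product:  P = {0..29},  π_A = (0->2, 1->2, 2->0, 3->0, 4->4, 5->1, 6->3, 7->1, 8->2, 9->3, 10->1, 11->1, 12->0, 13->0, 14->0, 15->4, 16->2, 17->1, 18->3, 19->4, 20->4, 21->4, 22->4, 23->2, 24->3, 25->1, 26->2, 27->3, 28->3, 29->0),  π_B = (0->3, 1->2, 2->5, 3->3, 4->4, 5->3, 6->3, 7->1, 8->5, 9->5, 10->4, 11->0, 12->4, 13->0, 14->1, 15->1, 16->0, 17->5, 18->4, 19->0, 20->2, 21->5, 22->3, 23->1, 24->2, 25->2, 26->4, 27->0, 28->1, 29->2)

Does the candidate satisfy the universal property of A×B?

|A|·|B| = 5·6 = 30;  |P| = 30
Check the pairing map k ↦ (π_A(k), π_B(k)):
  0 -> (2,3)
  1 -> (2,2)
  2 -> (0,5)
  3 -> (0,3)
  4 -> (4,4)
  5 -> (1,3)
  6 -> (3,3)
  7 -> (1,1)
  8 -> (2,5)
  9 -> (3,5)
  10 -> (1,4)
  11 -> (1,0)
  12 -> (0,4)
  13 -> (0,0)
  14 -> (0,1)
  15 -> (4,1)
  16 -> (2,0)
  17 -> (1,5)
  18 -> (3,4)
  19 -> (4,0)
  20 -> (4,2)
  21 -> (4,5)
  22 -> (4,3)
  23 -> (2,1)
  24 -> (3,2)
  25 -> (1,2)
  26 -> (2,4)
  27 -> (3,0)
  28 -> (3,1)
  29 -> (0,2)
distinct pairs in image: 30 / 30 needed
  → bijection onto A×B; projections well-typed.

Answer: VALID PRODUCT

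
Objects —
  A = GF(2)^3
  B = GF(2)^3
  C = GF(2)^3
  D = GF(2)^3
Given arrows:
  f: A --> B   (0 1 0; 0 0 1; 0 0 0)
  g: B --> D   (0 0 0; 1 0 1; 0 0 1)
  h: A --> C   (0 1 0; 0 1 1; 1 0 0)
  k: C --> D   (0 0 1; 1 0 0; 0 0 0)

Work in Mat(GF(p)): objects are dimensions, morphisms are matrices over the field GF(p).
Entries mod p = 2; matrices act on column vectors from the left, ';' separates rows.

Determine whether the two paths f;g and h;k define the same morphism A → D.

Path 1 = f;g:
  e0=[1,0,0] f-->[0,0,0] g-->[0,0,0]
  e1=[0,1,0] f-->[1,0,0] g-->[0,1,0]
  e2=[0,0,1] f-->[0,1,0] g-->[0,0,0]
  composite₁ = (0 0 0; 0 1 0; 0 0 0)
Path 2 = h;k:
  e0=[1,0,0] h-->[0,0,1] k-->[1,0,0]
  e1=[0,1,0] h-->[1,1,0] k-->[0,1,0]
  e2=[0,0,1] h-->[0,1,0] k-->[0,0,0]
  composite₂ = (1 0 0; 0 1 0; 0 0 0)
Equal? distinct morphisms ✗

Answer: DOES NOT COMMUTE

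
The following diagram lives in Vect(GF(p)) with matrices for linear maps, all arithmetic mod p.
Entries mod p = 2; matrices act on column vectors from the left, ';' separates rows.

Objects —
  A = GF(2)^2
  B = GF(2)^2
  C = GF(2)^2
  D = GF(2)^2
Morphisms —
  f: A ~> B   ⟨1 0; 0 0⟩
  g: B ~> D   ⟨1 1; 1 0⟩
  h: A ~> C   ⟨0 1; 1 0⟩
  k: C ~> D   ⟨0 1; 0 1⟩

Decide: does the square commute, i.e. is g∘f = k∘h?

1) trace f;g:
  e0=⟨1,0⟩ f~>⟨1,0⟩ g~>⟨1,1⟩
  e1=⟨0,1⟩ f~>⟨0,0⟩ g~>⟨0,0⟩
  composite₁ = ⟨1 0; 1 0⟩
2) trace h;k:
  e0=⟨1,0⟩ h~>⟨0,1⟩ k~>⟨1,1⟩
  e1=⟨0,1⟩ h~>⟨1,0⟩ k~>⟨0,0⟩
  composite₂ = ⟨1 0; 1 0⟩
Equal? equal; square commutes

Answer: COMMUTES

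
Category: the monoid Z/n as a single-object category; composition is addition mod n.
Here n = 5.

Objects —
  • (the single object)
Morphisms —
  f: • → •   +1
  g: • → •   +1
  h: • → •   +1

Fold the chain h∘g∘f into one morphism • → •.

  0 +1≡1 +1≡2 +1≡3  (mod 5)
⟦path⟧: +3

Answer: +3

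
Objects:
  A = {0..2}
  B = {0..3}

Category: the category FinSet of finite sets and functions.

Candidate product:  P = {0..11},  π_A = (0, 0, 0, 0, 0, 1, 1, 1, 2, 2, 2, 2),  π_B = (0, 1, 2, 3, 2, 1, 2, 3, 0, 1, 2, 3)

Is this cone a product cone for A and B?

Answer: NOT A VALID PRODUCT — duplicate pair at indices 2,4

Work:
|A|·|B| = 3·4 = 12;  |P| = 12
Check the pairing map k ↦ (π_A(k), π_B(k)):
  0 : (0,0)
  1 : (0,1)
  2 : (0,2)
  3 : (0,3)
  4 : (0,2)  ✗ repeats pair of k=2
  5 : (1,1)
  6 : (1,2)
  7 : (1,3)
  8 : (2,0)
  9 : (2,1)
  10 : (2,2)
  11 : (2,3)
distinct pairs in image: 11 / 12 needed
  → (0,2) hit at k=2 and k=4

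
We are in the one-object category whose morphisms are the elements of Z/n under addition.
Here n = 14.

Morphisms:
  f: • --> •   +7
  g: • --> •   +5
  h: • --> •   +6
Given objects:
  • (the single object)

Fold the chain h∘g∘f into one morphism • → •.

  0 +7≡7 +5≡12 +6≡4  (mod 14)
⟦path⟧: +4

Answer: +4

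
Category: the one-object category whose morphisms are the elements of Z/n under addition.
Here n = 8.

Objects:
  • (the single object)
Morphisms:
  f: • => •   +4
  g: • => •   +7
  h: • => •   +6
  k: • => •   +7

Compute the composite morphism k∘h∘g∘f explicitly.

Answer: +0

Work:
  0 +4≡4 +7≡3 +6≡1 +7≡0  (mod 8)
result: +0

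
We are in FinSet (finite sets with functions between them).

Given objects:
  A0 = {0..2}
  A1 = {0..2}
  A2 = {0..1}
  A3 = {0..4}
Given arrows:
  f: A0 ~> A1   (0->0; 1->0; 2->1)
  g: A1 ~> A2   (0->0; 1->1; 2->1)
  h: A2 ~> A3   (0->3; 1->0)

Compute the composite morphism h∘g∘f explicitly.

Answer: (0->3; 1->3; 2->0)

Work:
  0 f~>0 g~>0 h~>3
  1 f~>0 g~>0 h~>3
  2 f~>1 g~>1 h~>0
result: (0->3; 1->3; 2->0)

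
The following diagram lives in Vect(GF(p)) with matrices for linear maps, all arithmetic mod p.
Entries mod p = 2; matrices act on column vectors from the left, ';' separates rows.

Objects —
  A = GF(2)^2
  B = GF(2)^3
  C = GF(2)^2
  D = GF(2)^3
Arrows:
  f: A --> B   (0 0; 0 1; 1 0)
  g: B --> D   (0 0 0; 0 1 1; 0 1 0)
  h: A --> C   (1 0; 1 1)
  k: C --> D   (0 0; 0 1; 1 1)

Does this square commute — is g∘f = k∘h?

1) trace f;g:
  e0=⟨1,0⟩ f-->⟨0,0,1⟩ g-->⟨0,1,0⟩
  e1=⟨0,1⟩ f-->⟨0,1,0⟩ g-->⟨0,1,1⟩
  result₁ = (0 0; 1 1; 0 1)
2) trace h;k:
  e0=⟨1,0⟩ h-->⟨1,1⟩ k-->⟨0,1,0⟩
  e1=⟨0,1⟩ h-->⟨0,1⟩ k-->⟨0,1,1⟩
  result₂ = (0 0; 1 1; 0 1)
Equal? YES — commutes

Answer: COMMUTES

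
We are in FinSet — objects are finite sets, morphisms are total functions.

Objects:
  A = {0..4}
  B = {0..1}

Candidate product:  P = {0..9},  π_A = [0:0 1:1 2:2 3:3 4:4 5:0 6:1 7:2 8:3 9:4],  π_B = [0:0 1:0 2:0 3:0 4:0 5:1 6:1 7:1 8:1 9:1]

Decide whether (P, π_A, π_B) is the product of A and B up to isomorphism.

|A|·|B| = 5·2 = 10;  |P| = 10
Check the pairing map k ↦ (π_A(k), π_B(k)):
  0 : (0,0)
  1 : (1,0)
  2 : (2,0)
  3 : (3,0)
  4 : (4,0)
  5 : (0,1)
  6 : (1,1)
  7 : (2,1)
  8 : (3,1)
  9 : (4,1)
distinct pairs in image: 10 / 10 needed
  → bijection onto A×B; projections well-typed.

Answer: VALID PRODUCT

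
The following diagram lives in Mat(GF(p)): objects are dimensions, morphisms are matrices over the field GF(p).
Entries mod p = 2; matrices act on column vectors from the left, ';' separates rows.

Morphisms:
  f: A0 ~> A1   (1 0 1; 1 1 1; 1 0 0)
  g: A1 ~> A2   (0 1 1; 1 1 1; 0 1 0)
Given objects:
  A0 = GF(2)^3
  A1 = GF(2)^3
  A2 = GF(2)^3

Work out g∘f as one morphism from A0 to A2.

Answer: (0 1 1; 1 1 0; 1 1 1)

Derivation:
  e0=⟨1,0,0⟩ f~>⟨1,1,1⟩ g~>⟨0,1,1⟩
  e1=⟨0,1,0⟩ f~>⟨0,1,0⟩ g~>⟨1,1,1⟩
  e2=⟨0,0,1⟩ f~>⟨1,1,0⟩ g~>⟨1,0,1⟩
result: (0 1 1; 1 1 0; 1 1 1)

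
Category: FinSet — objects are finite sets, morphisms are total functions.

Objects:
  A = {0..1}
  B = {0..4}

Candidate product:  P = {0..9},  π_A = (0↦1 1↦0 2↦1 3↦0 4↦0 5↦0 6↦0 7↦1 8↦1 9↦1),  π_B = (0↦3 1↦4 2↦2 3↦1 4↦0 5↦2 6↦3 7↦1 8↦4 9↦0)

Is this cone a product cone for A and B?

Answer: VALID PRODUCT

Work:
|A|·|B| = 2·5 = 10;  |P| = 10
Check the pairing map k ↦ (π_A(k), π_B(k)):
  0 ↦ (1,3)
  1 ↦ (0,4)
  2 ↦ (1,2)
  3 ↦ (0,1)
  4 ↦ (0,0)
  5 ↦ (0,2)
  6 ↦ (0,3)
  7 ↦ (1,1)
  8 ↦ (1,4)
  9 ↦ (1,0)
distinct pairs in image: 10 / 10 needed
  → bijection onto A×B; projections well-typed.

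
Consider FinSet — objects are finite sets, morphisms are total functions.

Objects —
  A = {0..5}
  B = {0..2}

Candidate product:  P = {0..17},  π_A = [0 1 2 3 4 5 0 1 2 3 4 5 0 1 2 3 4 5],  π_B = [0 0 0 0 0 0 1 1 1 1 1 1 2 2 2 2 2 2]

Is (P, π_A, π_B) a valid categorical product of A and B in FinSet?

|A|·|B| = 6·3 = 18;  |P| = 18
Check the pairing map k ↦ (π_A(k), π_B(k)):
  0 -> (0,0)
  1 -> (1,0)
  2 -> (2,0)
  3 -> (3,0)
  4 -> (4,0)
  5 -> (5,0)
  6 -> (0,1)
  7 -> (1,1)
  8 -> (2,1)
  9 -> (3,1)
  10 -> (4,1)
  11 -> (5,1)
  12 -> (0,2)
  13 -> (1,2)
  14 -> (2,2)
  15 -> (3,2)
  16 -> (4,2)
  17 -> (5,2)
distinct pairs in image: 18 / 18 needed
  → bijection onto A×B; projections well-typed.

Answer: VALID PRODUCT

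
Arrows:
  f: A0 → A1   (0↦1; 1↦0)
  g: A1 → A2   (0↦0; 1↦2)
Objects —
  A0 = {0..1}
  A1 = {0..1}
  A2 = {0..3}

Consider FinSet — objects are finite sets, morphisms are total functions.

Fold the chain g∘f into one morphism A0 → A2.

Answer: (0↦2; 1↦0)

Trace:
  0 f→1 g→2
  1 f→0 g→0
composite: (0↦2; 1↦0)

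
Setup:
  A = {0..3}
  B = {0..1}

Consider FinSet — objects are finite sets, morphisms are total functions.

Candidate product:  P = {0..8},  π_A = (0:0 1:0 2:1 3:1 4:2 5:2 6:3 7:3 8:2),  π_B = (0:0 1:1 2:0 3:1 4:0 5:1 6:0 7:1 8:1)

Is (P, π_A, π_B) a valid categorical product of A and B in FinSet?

Answer: NOT A VALID PRODUCT — |P|=9 ≠ |A|·|B|=8

Trace:
|A|·|B| = 4·2 = 8;  |P| = 9
  → cardinalities differ; no bijection possible.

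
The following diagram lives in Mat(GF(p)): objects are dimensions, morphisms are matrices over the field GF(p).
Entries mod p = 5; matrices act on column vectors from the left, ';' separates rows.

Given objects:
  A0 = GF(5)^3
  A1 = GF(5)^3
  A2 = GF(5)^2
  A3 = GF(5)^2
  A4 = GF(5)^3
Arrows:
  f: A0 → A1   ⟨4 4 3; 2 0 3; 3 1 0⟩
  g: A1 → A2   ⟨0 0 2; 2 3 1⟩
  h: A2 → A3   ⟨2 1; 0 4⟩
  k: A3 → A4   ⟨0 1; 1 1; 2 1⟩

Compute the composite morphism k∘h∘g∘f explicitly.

  e0=[1,0,0] f→[4,2,3] g→[1,2] h→[4,3] k→[3,2,1]
  e1=[0,1,0] f→[4,0,1] g→[2,4] h→[3,1] k→[1,4,2]
  e2=[0,0,1] f→[3,3,0] g→[0,0] h→[0,0] k→[0,0,0]
composite: ⟨3 1 0; 2 4 0; 1 2 0⟩

Answer: ⟨3 1 0; 2 4 0; 1 2 0⟩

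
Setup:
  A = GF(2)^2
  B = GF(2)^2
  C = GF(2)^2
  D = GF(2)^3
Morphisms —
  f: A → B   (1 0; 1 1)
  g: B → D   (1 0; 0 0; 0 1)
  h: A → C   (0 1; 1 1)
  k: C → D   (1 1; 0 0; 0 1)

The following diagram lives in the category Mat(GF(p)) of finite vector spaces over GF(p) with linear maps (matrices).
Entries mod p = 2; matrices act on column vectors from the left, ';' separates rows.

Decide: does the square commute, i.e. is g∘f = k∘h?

Along f;g (path 1):
  e0=(1,0) f→(1,1) g→(1,0,1)
  e1=(0,1) f→(0,1) g→(0,0,1)
  ⟦path⟧₁ = (1 0; 0 0; 1 1)
Along h;k (path 2):
  e0=(1,0) h→(0,1) k→(1,0,1)
  e1=(0,1) h→(1,1) k→(0,0,1)
  ⟦path⟧₂ = (1 0; 0 0; 1 1)
Equal? same morphism ✓

Answer: COMMUTES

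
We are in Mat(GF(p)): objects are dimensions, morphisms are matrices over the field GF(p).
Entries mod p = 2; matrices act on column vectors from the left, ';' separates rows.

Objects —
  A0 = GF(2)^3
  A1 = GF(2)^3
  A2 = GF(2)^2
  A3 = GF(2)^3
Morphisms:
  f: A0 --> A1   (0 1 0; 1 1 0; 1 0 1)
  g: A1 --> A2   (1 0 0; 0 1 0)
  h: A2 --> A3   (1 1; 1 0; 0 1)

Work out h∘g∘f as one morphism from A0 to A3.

Answer: (1 0 0; 0 1 0; 1 1 0)

Work:
  e0=⟨1,0,0⟩ f-->⟨0,1,1⟩ g-->⟨0,1⟩ h-->⟨1,0,1⟩
  e1=⟨0,1,0⟩ f-->⟨1,1,0⟩ g-->⟨1,1⟩ h-->⟨0,1,1⟩
  e2=⟨0,0,1⟩ f-->⟨0,0,1⟩ g-->⟨0,0⟩ h-->⟨0,0,0⟩
⟦path⟧: (1 0 0; 0 1 0; 1 1 0)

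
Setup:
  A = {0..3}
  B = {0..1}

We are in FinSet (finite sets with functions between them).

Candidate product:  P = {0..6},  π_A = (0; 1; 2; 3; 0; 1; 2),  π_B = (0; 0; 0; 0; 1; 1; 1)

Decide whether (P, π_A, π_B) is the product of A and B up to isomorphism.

Answer: NOT A VALID PRODUCT — |P|=7 ≠ |A|·|B|=8

Work:
|A|·|B| = 4·2 = 8;  |P| = 7
  → cardinalities differ; no bijection possible.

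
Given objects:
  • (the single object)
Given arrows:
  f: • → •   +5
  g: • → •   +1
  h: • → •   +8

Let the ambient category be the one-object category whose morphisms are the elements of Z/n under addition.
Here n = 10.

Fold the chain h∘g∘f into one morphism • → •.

Answer: +4

Derivation:
  0 +5≡5 +1≡6 +8≡4  (mod 10)
composite: +4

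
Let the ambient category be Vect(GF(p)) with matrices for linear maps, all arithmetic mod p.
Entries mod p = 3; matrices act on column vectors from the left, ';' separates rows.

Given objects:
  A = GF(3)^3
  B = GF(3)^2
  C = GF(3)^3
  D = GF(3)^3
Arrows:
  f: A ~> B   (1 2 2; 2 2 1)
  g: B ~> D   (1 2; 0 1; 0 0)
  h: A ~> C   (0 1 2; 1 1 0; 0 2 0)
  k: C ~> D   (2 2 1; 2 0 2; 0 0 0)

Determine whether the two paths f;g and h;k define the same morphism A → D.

Answer: DOES NOT COMMUTE

Derivation:
Path 1 = f;g:
  e0=⟨1,0,0⟩ f~>⟨1,2⟩ g~>⟨2,2,0⟩
  e1=⟨0,1,0⟩ f~>⟨2,2⟩ g~>⟨0,2,0⟩
  e2=⟨0,0,1⟩ f~>⟨2,1⟩ g~>⟨1,1,0⟩
  result₁ = (2 0 1; 2 2 1; 0 0 0)
Path 2 = h;k:
  e0=⟨1,0,0⟩ h~>⟨0,1,0⟩ k~>⟨2,0,0⟩
  e1=⟨0,1,0⟩ h~>⟨1,1,2⟩ k~>⟨0,0,0⟩
  e2=⟨0,0,1⟩ h~>⟨2,0,0⟩ k~>⟨1,1,0⟩
  result₂ = (2 0 1; 0 0 1; 0 0 0)
Equal? distinct morphisms ✗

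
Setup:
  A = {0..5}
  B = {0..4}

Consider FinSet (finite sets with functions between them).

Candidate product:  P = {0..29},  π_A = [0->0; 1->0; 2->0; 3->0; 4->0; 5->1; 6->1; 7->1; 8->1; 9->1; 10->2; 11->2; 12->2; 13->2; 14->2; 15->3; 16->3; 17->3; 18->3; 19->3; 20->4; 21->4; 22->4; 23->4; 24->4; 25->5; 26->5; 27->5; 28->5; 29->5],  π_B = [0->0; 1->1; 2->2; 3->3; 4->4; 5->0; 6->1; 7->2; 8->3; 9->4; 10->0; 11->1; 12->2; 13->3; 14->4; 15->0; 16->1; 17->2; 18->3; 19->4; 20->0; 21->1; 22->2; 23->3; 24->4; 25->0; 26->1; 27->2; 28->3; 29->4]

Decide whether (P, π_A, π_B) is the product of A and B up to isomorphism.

Answer: VALID PRODUCT

Work:
|A|·|B| = 6·5 = 30;  |P| = 30
Check the pairing map k ↦ (π_A(k), π_B(k)):
  0 -> (0,0)
  1 -> (0,1)
  2 -> (0,2)
  3 -> (0,3)
  4 -> (0,4)
  5 -> (1,0)
  6 -> (1,1)
  7 -> (1,2)
  8 -> (1,3)
  9 -> (1,4)
  10 -> (2,0)
  11 -> (2,1)
  12 -> (2,2)
  13 -> (2,3)
  14 -> (2,4)
  15 -> (3,0)
  16 -> (3,1)
  17 -> (3,2)
  18 -> (3,3)
  19 -> (3,4)
  20 -> (4,0)
  21 -> (4,1)
  22 -> (4,2)
  23 -> (4,3)
  24 -> (4,4)
  25 -> (5,0)
  26 -> (5,1)
  27 -> (5,2)
  28 -> (5,3)
  29 -> (5,4)
distinct pairs in image: 30 / 30 needed
  → bijection onto A×B; projections well-typed.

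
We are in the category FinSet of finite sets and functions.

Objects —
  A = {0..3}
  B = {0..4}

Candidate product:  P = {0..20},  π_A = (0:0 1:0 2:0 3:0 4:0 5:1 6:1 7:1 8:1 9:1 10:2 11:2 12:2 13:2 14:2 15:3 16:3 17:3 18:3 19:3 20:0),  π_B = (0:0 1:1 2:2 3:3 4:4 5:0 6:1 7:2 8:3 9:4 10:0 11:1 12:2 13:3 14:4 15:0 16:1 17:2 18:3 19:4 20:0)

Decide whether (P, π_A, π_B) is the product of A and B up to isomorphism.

|A|·|B| = 4·5 = 20;  |P| = 21
  → cardinalities differ; no bijection possible.

Answer: NOT A VALID PRODUCT — |P|=21 ≠ |A|·|B|=20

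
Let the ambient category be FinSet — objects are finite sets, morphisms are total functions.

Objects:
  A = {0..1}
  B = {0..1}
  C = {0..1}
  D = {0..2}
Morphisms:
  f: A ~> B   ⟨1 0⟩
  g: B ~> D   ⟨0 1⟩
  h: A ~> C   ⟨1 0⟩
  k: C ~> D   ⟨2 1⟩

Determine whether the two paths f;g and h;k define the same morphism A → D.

Path 1 = f;g:
  0 f~>1 g~>1
  1 f~>0 g~>0
  result₁ = ⟨1 0⟩
Path 2 = h;k:
  0 h~>1 k~>1
  1 h~>0 k~>2
  result₂ = ⟨1 2⟩
Equal? NO — does not commute

Answer: DOES NOT COMMUTE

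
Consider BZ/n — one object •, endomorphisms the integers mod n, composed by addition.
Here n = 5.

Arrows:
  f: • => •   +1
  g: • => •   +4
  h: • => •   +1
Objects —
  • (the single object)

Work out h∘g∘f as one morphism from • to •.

Answer: +1

Derivation:
  0 +1≡1 +4≡0 +1≡1  (mod 5)
⟦path⟧: +1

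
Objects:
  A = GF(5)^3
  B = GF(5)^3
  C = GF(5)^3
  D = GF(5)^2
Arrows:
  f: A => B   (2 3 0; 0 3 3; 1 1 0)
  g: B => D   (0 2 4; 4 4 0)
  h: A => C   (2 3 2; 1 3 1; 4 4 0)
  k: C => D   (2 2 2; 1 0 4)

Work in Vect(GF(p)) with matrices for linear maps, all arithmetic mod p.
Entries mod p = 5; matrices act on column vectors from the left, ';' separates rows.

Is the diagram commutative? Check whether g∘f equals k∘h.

Answer: COMMUTES

Work:
Path 1 = f;g:
  e0=[1,0,0] f=>[2,0,1] g=>[4,3]
  e1=[0,1,0] f=>[3,3,1] g=>[0,4]
  e2=[0,0,1] f=>[0,3,0] g=>[1,2]
  ⟦path⟧₁ = (4 0 1; 3 4 2)
Path 2 = h;k:
  e0=[1,0,0] h=>[2,1,4] k=>[4,3]
  e1=[0,1,0] h=>[3,3,4] k=>[0,4]
  e2=[0,0,1] h=>[2,1,0] k=>[1,2]
  ⟦path⟧₂ = (4 0 1; 3 4 2)
Equal? equal; square commutes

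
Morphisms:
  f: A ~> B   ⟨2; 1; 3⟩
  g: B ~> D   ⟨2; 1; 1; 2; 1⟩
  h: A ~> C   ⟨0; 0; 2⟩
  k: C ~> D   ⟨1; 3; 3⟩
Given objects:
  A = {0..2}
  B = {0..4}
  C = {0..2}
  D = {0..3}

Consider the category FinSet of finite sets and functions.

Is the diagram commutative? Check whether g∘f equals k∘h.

1) trace f;g:
  0 f~>2 g~>1
  1 f~>1 g~>1
  2 f~>3 g~>2
  composite₁ = ⟨1; 1; 2⟩
2) trace h;k:
  0 h~>0 k~>1
  1 h~>0 k~>1
  2 h~>2 k~>3
  composite₂ = ⟨1; 1; 3⟩
Equal? distinct morphisms ✗

Answer: DOES NOT COMMUTE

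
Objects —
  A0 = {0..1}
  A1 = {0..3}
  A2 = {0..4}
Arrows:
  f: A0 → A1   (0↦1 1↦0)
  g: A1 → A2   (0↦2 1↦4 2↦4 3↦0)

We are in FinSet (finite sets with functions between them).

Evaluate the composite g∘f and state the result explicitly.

Answer: (0↦4 1↦2)

Trace:
  0 f→1 g→4
  1 f→0 g→2
⟦path⟧: (0↦4 1↦2)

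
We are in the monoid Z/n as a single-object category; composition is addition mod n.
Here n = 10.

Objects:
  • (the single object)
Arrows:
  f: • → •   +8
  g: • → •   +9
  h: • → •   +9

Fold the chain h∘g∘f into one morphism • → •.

  0 +8≡8 +9≡7 +9≡6  (mod 10)
⟦path⟧: +6

Answer: +6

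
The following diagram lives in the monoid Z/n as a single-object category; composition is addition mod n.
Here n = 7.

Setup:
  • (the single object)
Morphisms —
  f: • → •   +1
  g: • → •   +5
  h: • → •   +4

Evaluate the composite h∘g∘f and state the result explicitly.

  0 +1≡1 +5≡6 +4≡3  (mod 7)
⟦path⟧: +3

Answer: +3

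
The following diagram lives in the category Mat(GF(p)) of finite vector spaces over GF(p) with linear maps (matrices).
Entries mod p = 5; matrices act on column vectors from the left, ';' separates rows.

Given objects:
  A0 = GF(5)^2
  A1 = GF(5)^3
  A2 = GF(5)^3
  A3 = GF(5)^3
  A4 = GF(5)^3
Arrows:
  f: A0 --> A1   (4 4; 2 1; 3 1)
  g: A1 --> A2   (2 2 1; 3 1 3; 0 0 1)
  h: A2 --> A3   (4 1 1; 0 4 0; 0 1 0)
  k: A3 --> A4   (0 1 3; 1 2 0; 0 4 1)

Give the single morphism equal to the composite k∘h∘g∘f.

  e0=[1,0] f-->[4,2,3] g-->[0,3,3] h-->[1,2,3] k-->[1,0,1]
  e1=[0,1] f-->[4,1,1] g-->[1,1,1] h-->[1,4,1] k-->[2,4,2]
composite: (1 2; 0 4; 1 2)

Answer: (1 2; 0 4; 1 2)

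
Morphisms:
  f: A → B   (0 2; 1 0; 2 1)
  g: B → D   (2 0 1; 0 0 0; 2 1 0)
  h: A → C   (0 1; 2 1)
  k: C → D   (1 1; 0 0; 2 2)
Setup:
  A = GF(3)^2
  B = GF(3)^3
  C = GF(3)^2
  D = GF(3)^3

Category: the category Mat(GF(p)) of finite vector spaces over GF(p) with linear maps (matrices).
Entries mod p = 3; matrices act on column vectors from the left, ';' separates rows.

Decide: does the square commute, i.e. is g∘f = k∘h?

Along f;g (path 1):
  e0=[1,0] f→[0,1,2] g→[2,0,1]
  e1=[0,1] f→[2,0,1] g→[2,0,1]
  ⟦path⟧₁ = (2 2; 0 0; 1 1)
Along h;k (path 2):
  e0=[1,0] h→[0,2] k→[2,0,1]
  e1=[0,1] h→[1,1] k→[2,0,1]
  ⟦path⟧₂ = (2 2; 0 0; 1 1)
Equal? equal; square commutes

Answer: COMMUTES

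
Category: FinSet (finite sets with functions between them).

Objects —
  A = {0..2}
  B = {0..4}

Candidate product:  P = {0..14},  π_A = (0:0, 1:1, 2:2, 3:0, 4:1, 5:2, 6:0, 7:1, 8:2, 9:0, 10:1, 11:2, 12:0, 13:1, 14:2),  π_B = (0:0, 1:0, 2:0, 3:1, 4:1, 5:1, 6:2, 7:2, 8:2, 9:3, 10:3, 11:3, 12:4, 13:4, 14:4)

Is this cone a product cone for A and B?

|A|·|B| = 3·5 = 15;  |P| = 15
Check the pairing map k ↦ (π_A(k), π_B(k)):
  0 : (0,0)
  1 : (1,0)
  2 : (2,0)
  3 : (0,1)
  4 : (1,1)
  5 : (2,1)
  6 : (0,2)
  7 : (1,2)
  8 : (2,2)
  9 : (0,3)
  10 : (1,3)
  11 : (2,3)
  12 : (0,4)
  13 : (1,4)
  14 : (2,4)
distinct pairs in image: 15 / 15 needed
  → bijection onto A×B; projections well-typed.

Answer: VALID PRODUCT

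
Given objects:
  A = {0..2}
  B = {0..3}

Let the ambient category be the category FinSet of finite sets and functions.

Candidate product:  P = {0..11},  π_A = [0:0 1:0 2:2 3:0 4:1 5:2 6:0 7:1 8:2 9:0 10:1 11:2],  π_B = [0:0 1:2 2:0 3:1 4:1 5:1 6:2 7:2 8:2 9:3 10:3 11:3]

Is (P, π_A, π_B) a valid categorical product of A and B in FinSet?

Answer: NOT A VALID PRODUCT — duplicate pair at indices 6,1

Trace:
|A|·|B| = 3·4 = 12;  |P| = 12
Check the pairing map k ↦ (π_A(k), π_B(k)):
  0 : (0,0)
  1 : (0,2)
  2 : (2,0)
  3 : (0,1)
  4 : (1,1)
  5 : (2,1)
  6 : (0,2)  ✗ repeats pair of k=1
  7 : (1,2)
  8 : (2,2)
  9 : (0,3)
  10 : (1,3)
  11 : (2,3)
distinct pairs in image: 11 / 12 needed
  → (0,2) hit at k=1 and k=6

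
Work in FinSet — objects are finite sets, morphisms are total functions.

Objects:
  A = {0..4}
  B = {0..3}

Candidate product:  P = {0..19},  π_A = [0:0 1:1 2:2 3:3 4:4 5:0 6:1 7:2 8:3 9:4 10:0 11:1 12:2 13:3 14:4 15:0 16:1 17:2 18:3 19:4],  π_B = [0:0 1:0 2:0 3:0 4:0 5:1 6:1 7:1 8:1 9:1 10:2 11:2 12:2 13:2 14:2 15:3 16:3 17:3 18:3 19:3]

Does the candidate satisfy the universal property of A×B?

Answer: VALID PRODUCT

Trace:
|A|·|B| = 5·4 = 20;  |P| = 20
Check the pairing map k ↦ (π_A(k), π_B(k)):
  0 : (0,0)
  1 : (1,0)
  2 : (2,0)
  3 : (3,0)
  4 : (4,0)
  5 : (0,1)
  6 : (1,1)
  7 : (2,1)
  8 : (3,1)
  9 : (4,1)
  10 : (0,2)
  11 : (1,2)
  12 : (2,2)
  13 : (3,2)
  14 : (4,2)
  15 : (0,3)
  16 : (1,3)
  17 : (2,3)
  18 : (3,3)
  19 : (4,3)
distinct pairs in image: 20 / 20 needed
  → bijection onto A×B; projections well-typed.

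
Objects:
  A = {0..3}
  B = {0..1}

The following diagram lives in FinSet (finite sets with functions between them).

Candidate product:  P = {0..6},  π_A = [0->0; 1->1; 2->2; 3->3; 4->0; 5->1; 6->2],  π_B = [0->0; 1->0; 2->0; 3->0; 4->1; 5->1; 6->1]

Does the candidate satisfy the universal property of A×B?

|A|·|B| = 4·2 = 8;  |P| = 7
  → cardinalities differ; no bijection possible.

Answer: NOT A VALID PRODUCT — |P|=7 ≠ |A|·|B|=8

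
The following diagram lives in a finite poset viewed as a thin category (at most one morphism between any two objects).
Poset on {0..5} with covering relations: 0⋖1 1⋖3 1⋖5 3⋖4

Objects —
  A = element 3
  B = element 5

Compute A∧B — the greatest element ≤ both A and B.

Common predecessors of 3,5: {0,1}
  0 ≤ 1
  1 ≤ 1
glb = 1

Answer: A∧B = 1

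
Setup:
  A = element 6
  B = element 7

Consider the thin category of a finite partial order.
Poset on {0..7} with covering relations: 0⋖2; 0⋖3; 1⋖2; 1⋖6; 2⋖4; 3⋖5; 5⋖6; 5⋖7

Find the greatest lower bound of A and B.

Answer: A∧B = 5

Trace:
Lower bounds of A=6 and B=7: {0,3,5}
  0 ⊑ 5
  3 ⊑ 5
  5 ⊑ 5
glb = 5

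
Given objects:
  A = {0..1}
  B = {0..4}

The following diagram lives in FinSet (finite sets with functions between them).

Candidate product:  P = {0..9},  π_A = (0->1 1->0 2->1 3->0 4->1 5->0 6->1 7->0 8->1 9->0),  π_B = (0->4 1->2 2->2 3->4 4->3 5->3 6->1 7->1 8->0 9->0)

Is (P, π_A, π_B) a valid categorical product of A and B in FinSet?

|A|·|B| = 2·5 = 10;  |P| = 10
Check the pairing map k ↦ (π_A(k), π_B(k)):
  0 -> (1,4)
  1 -> (0,2)
  2 -> (1,2)
  3 -> (0,4)
  4 -> (1,3)
  5 -> (0,3)
  6 -> (1,1)
  7 -> (0,1)
  8 -> (1,0)
  9 -> (0,0)
distinct pairs in image: 10 / 10 needed
  → bijection onto A×B; projections well-typed.

Answer: VALID PRODUCT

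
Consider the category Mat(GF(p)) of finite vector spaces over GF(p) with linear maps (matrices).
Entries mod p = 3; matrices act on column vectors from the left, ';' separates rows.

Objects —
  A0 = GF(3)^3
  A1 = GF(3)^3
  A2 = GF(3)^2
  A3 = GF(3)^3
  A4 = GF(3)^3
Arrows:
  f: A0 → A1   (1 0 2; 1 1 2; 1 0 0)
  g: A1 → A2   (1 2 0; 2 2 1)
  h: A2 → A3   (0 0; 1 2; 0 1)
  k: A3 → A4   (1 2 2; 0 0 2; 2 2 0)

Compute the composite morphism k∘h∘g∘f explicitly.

Answer: (0 1 0; 1 1 1; 2 0 2)

Trace:
  e0=(1,0,0) f→(1,1,1) g→(0,2) h→(0,1,2) k→(0,1,2)
  e1=(0,1,0) f→(0,1,0) g→(2,2) h→(0,0,2) k→(1,1,0)
  e2=(0,0,1) f→(2,2,0) g→(0,2) h→(0,1,2) k→(0,1,2)
composite: (0 1 0; 1 1 1; 2 0 2)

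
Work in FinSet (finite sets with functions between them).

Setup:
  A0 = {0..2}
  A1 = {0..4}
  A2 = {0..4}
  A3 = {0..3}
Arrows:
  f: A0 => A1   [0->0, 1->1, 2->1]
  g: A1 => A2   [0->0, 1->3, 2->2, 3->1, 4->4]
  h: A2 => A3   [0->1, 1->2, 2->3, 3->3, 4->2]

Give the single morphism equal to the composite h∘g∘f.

  0 f=>0 g=>0 h=>1
  1 f=>1 g=>3 h=>3
  2 f=>1 g=>3 h=>3
composite: [0->1, 1->3, 2->3]

Answer: [0->1, 1->3, 2->3]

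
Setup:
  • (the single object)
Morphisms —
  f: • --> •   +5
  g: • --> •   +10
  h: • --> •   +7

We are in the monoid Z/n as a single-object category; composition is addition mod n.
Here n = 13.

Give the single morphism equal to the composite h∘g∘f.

Answer: +9

Trace:
  0 +5≡5 +10≡2 +7≡9  (mod 13)
composite: +9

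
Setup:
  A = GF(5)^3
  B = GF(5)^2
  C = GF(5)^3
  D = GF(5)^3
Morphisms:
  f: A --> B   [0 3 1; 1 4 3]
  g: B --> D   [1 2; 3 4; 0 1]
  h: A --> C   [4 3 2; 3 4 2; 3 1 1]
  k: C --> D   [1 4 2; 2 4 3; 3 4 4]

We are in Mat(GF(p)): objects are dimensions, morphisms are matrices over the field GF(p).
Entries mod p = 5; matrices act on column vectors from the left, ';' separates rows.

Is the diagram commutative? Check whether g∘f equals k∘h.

Answer: COMMUTES

Work:
Along f;g (path 1):
  e0=(1,0,0) f-->(0,1) g-->(2,4,1)
  e1=(0,1,0) f-->(3,4) g-->(1,0,4)
  e2=(0,0,1) f-->(1,3) g-->(2,0,3)
  ⟦path⟧₁ = [2 1 2; 4 0 0; 1 4 3]
Along h;k (path 2):
  e0=(1,0,0) h-->(4,3,3) k-->(2,4,1)
  e1=(0,1,0) h-->(3,4,1) k-->(1,0,4)
  e2=(0,0,1) h-->(2,2,1) k-->(2,0,3)
  ⟦path⟧₂ = [2 1 2; 4 0 0; 1 4 3]
Equal? equal; square commutes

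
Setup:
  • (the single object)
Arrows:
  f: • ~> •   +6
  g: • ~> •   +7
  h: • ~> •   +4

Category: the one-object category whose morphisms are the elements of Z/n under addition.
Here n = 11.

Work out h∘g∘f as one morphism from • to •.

Answer: +6

Trace:
  0 +6≡6 +7≡2 +4≡6  (mod 11)
composite: +6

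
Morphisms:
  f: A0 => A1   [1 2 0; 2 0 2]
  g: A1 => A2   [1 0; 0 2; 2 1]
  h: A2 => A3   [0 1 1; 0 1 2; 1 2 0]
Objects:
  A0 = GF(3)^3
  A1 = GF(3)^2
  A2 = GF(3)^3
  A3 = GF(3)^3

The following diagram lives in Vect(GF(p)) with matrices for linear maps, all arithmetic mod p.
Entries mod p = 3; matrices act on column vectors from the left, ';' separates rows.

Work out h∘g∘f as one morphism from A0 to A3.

  e0=(1,0,0) f=>(1,2) g=>(1,1,1) h=>(2,0,0)
  e1=(0,1,0) f=>(2,0) g=>(2,0,1) h=>(1,2,2)
  e2=(0,0,1) f=>(0,2) g=>(0,1,2) h=>(0,2,2)
⟦path⟧: [2 1 0; 0 2 2; 0 2 2]

Answer: [2 1 0; 0 2 2; 0 2 2]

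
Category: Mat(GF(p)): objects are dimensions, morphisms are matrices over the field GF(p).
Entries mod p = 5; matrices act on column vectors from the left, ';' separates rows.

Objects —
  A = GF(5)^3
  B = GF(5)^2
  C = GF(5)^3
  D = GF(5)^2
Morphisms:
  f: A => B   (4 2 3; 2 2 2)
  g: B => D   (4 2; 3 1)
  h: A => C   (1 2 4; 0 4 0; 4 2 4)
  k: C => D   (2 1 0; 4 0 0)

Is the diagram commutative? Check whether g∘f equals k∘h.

Answer: DOES NOT COMMUTE

Trace:
Path 1 = f;g:
  e0=[1,0,0] f=>[4,2] g=>[0,4]
  e1=[0,1,0] f=>[2,2] g=>[2,3]
  e2=[0,0,1] f=>[3,2] g=>[1,1]
  composite₁ = (0 2 1; 4 3 1)
Path 2 = h;k:
  e0=[1,0,0] h=>[1,0,4] k=>[2,4]
  e1=[0,1,0] h=>[2,4,2] k=>[3,3]
  e2=[0,0,1] h=>[4,0,4] k=>[3,1]
  composite₂ = (2 3 3; 4 3 1)
Equal? NO — does not commute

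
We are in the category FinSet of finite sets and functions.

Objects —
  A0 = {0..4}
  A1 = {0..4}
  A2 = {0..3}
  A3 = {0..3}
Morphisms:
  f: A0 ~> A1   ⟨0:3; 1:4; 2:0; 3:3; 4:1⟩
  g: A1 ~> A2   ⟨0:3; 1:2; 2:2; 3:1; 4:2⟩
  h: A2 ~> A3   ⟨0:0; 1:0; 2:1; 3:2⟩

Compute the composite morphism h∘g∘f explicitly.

Answer: ⟨0:0; 1:1; 2:2; 3:0; 4:1⟩

Derivation:
  0 f~>3 g~>1 h~>0
  1 f~>4 g~>2 h~>1
  2 f~>0 g~>3 h~>2
  3 f~>3 g~>1 h~>0
  4 f~>1 g~>2 h~>1
⟦path⟧: ⟨0:0; 1:1; 2:2; 3:0; 4:1⟩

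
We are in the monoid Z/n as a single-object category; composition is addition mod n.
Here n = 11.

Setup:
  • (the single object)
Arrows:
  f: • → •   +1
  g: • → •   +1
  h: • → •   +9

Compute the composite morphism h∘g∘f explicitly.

  0 +1≡1 +1≡2 +9≡0  (mod 11)
composite: +0

Answer: +0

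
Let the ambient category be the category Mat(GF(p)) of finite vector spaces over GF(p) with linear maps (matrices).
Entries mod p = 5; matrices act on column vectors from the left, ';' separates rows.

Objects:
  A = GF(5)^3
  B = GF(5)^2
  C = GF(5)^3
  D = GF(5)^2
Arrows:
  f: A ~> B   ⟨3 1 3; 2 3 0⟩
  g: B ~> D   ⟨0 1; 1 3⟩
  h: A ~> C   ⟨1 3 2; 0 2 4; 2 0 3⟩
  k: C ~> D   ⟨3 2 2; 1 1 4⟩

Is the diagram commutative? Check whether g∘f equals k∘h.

Path 1 = f;g:
  e0=(1,0,0) f~>(3,2) g~>(2,4)
  e1=(0,1,0) f~>(1,3) g~>(3,0)
  e2=(0,0,1) f~>(3,0) g~>(0,3)
  result₁ = ⟨2 3 0; 4 0 3⟩
Path 2 = h;k:
  e0=(1,0,0) h~>(1,0,2) k~>(2,4)
  e1=(0,1,0) h~>(3,2,0) k~>(3,0)
  e2=(0,0,1) h~>(2,4,3) k~>(0,3)
  result₂ = ⟨2 3 0; 4 0 3⟩
Equal? YES — commutes

Answer: COMMUTES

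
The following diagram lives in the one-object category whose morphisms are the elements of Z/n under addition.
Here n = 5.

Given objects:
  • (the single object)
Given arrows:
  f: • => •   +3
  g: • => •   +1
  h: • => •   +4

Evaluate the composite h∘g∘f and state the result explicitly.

  0 +3≡3 +1≡4 +4≡3  (mod 5)
result: +3

Answer: +3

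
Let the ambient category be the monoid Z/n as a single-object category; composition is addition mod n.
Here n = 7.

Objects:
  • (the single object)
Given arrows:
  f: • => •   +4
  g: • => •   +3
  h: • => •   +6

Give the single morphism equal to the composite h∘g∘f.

  0 +4≡4 +3≡0 +6≡6  (mod 7)
composite: +6

Answer: +6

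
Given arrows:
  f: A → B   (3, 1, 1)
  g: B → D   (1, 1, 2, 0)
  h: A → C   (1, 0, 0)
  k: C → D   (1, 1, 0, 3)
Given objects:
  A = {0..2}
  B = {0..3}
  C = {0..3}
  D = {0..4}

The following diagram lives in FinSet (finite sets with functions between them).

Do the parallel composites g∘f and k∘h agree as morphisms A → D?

Answer: DOES NOT COMMUTE

Derivation:
Along f;g (path 1):
  0 f→3 g→0
  1 f→1 g→1
  2 f→1 g→1
  result₁ = (0, 1, 1)
Along h;k (path 2):
  0 h→1 k→1
  1 h→0 k→1
  2 h→0 k→1
  result₂ = (1, 1, 1)
Equal? NO — does not commute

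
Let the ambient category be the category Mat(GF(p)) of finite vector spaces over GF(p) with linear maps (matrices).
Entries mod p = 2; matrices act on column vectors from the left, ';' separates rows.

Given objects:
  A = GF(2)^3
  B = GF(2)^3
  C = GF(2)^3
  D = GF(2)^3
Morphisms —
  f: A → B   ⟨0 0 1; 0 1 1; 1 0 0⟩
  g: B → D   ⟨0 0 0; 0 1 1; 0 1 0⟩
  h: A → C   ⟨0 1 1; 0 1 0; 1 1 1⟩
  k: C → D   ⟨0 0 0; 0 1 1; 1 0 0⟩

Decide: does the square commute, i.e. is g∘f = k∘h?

Along f;g (path 1):
  e0=⟨1,0,0⟩ f→⟨0,0,1⟩ g→⟨0,1,0⟩
  e1=⟨0,1,0⟩ f→⟨0,1,0⟩ g→⟨0,1,1⟩
  e2=⟨0,0,1⟩ f→⟨1,1,0⟩ g→⟨0,1,1⟩
  result₁ = ⟨0 0 0; 1 1 1; 0 1 1⟩
Along h;k (path 2):
  e0=⟨1,0,0⟩ h→⟨0,0,1⟩ k→⟨0,1,0⟩
  e1=⟨0,1,0⟩ h→⟨1,1,1⟩ k→⟨0,0,1⟩
  e2=⟨0,0,1⟩ h→⟨1,0,1⟩ k→⟨0,1,1⟩
  result₂ = ⟨0 0 0; 1 0 1; 0 1 1⟩
Equal? NO — does not commute

Answer: DOES NOT COMMUTE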